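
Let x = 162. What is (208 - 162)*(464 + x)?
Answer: 28796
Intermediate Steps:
(208 - 162)*(464 + x) = (208 - 162)*(464 + 162) = 46*626 = 28796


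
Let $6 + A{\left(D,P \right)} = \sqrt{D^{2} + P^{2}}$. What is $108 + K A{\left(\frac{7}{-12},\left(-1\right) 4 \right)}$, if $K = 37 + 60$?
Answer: $-474 + \frac{97 \sqrt{2353}}{12} \approx -81.896$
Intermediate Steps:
$A{\left(D,P \right)} = -6 + \sqrt{D^{2} + P^{2}}$
$K = 97$
$108 + K A{\left(\frac{7}{-12},\left(-1\right) 4 \right)} = 108 + 97 \left(-6 + \sqrt{\left(\frac{7}{-12}\right)^{2} + \left(\left(-1\right) 4\right)^{2}}\right) = 108 + 97 \left(-6 + \sqrt{\left(7 \left(- \frac{1}{12}\right)\right)^{2} + \left(-4\right)^{2}}\right) = 108 + 97 \left(-6 + \sqrt{\left(- \frac{7}{12}\right)^{2} + 16}\right) = 108 + 97 \left(-6 + \sqrt{\frac{49}{144} + 16}\right) = 108 + 97 \left(-6 + \sqrt{\frac{2353}{144}}\right) = 108 + 97 \left(-6 + \frac{\sqrt{2353}}{12}\right) = 108 - \left(582 - \frac{97 \sqrt{2353}}{12}\right) = -474 + \frac{97 \sqrt{2353}}{12}$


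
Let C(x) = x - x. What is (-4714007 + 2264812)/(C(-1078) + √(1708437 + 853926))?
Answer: -2449195*√284707/854121 ≈ -1530.0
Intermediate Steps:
C(x) = 0
(-4714007 + 2264812)/(C(-1078) + √(1708437 + 853926)) = (-4714007 + 2264812)/(0 + √(1708437 + 853926)) = -2449195/(0 + √2562363) = -2449195/(0 + 3*√284707) = -2449195*√284707/854121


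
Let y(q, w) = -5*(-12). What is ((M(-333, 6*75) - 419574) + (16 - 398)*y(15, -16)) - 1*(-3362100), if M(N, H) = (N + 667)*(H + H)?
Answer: 3220206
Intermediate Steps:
y(q, w) = 60
M(N, H) = 2*H*(667 + N) (M(N, H) = (667 + N)*(2*H) = 2*H*(667 + N))
((M(-333, 6*75) - 419574) + (16 - 398)*y(15, -16)) - 1*(-3362100) = ((2*(6*75)*(667 - 333) - 419574) + (16 - 398)*60) - 1*(-3362100) = ((2*450*334 - 419574) - 382*60) + 3362100 = ((300600 - 419574) - 22920) + 3362100 = (-118974 - 22920) + 3362100 = -141894 + 3362100 = 3220206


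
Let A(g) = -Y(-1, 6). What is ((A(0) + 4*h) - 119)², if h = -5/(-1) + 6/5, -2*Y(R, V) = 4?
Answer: 212521/25 ≈ 8500.8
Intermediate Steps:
Y(R, V) = -2 (Y(R, V) = -½*4 = -2)
A(g) = 2 (A(g) = -1*(-2) = 2)
h = 31/5 (h = -5*(-1) + 6*(⅕) = 5 + 6/5 = 31/5 ≈ 6.2000)
((A(0) + 4*h) - 119)² = ((2 + 4*(31/5)) - 119)² = ((2 + 124/5) - 119)² = (134/5 - 119)² = (-461/5)² = 212521/25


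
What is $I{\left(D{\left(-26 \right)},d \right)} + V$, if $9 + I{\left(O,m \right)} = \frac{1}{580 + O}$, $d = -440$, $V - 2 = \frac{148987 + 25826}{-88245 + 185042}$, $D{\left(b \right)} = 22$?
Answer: $- \frac{302568335}{58271794} \approx -5.1924$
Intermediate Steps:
$V = \frac{368407}{96797}$ ($V = 2 + \frac{148987 + 25826}{-88245 + 185042} = 2 + \frac{174813}{96797} = \frac{368407}{96797} \approx 3.806$)
$I{\left(O,m \right)} = -9 + \frac{1}{580 + O}$
$I{\left(D{\left(-26 \right)},d \right)} + V = \frac{-5219 - 198}{580 + 22} + \frac{368407}{96797} = \frac{-5219 - 198}{602} + \frac{368407}{96797} = \frac{1}{602} \left(-5417\right) + \frac{368407}{96797} = - \frac{5417}{602} + \frac{368407}{96797} = - \frac{302568335}{58271794}$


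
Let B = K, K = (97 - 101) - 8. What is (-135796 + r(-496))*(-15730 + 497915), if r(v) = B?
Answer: -65484580480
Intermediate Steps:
K = -12 (K = -4 - 8 = -12)
B = -12
r(v) = -12
(-135796 + r(-496))*(-15730 + 497915) = (-135796 - 12)*(-15730 + 497915) = -135808*482185 = -65484580480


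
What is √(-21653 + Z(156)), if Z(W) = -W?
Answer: I*√21809 ≈ 147.68*I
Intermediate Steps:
√(-21653 + Z(156)) = √(-21653 - 1*156) = √(-21653 - 156) = √(-21809) = I*√21809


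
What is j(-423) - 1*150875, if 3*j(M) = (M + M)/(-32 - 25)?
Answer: -2866531/19 ≈ -1.5087e+5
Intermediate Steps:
j(M) = -2*M/171 (j(M) = ((M + M)/(-32 - 25))/3 = ((2*M)/(-57))/3 = ((2*M)*(-1/57))/3 = (-2*M/57)/3 = -2*M/171)
j(-423) - 1*150875 = -2/171*(-423) - 1*150875 = 94/19 - 150875 = -2866531/19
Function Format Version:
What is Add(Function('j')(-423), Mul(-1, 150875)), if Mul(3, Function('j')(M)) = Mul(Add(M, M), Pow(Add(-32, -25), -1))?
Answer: Rational(-2866531, 19) ≈ -1.5087e+5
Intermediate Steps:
Function('j')(M) = Mul(Rational(-2, 171), M) (Function('j')(M) = Mul(Rational(1, 3), Mul(Add(M, M), Pow(Add(-32, -25), -1))) = Mul(Rational(1, 3), Mul(Mul(2, M), Pow(-57, -1))) = Mul(Rational(1, 3), Mul(Mul(2, M), Rational(-1, 57))) = Mul(Rational(1, 3), Mul(Rational(-2, 57), M)) = Mul(Rational(-2, 171), M))
Add(Function('j')(-423), Mul(-1, 150875)) = Add(Mul(Rational(-2, 171), -423), Mul(-1, 150875)) = Add(Rational(94, 19), -150875) = Rational(-2866531, 19)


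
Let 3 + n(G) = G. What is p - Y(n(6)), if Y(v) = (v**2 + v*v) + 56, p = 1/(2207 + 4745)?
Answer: -514447/6952 ≈ -74.000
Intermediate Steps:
n(G) = -3 + G
p = 1/6952 ≈ 0.00014384
Y(v) = 56 + 2*v**2 (Y(v) = (v**2 + v**2) + 56 = 2*v**2 + 56 = 56 + 2*v**2)
p - Y(n(6)) = 1/6952 - (56 + 2*(-3 + 6)**2) = 1/6952 - (56 + 2*3**2) = 1/6952 - (56 + 2*9) = 1/6952 - (56 + 18) = 1/6952 - 1*74 = 1/6952 - 74 = -514447/6952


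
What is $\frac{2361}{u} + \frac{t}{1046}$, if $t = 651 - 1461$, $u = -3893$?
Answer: $- \frac{2811468}{2036039} \approx -1.3809$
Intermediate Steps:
$t = -810$ ($t = 651 - 1461 = -810$)
$\frac{2361}{u} + \frac{t}{1046} = \frac{2361}{-3893} - \frac{810}{1046} = 2361 \left(- \frac{1}{3893}\right) - \frac{405}{523} = - \frac{2361}{3893} - \frac{405}{523} = - \frac{2811468}{2036039}$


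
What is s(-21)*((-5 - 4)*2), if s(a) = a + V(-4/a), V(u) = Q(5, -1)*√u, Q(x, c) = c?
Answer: 378 + 12*√21/7 ≈ 385.86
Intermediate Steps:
V(u) = -√u
s(a) = a - 2*√(-1/a) (s(a) = a - √(-4/a) = a - 2*√(-1/a))
s(-21)*((-5 - 4)*2) = (-21 - 2*√(-1/(-21)))*((-5 - 4)*2) = (-21 - 2*√(1/21))*(-9*2) = (-21 - 2*√21/21)*(-18) = 378 + 12*√21/7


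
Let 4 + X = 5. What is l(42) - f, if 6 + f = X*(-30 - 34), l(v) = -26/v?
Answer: 1457/21 ≈ 69.381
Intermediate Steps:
X = 1 (X = -4 + 5 = 1)
f = -70 (f = -6 + 1*(-30 - 34) = -6 + 1*(-64) = -6 - 64 = -70)
l(42) - f = -26/42 - 1*(-70) = -26*1/42 + 70 = -13/21 + 70 = 1457/21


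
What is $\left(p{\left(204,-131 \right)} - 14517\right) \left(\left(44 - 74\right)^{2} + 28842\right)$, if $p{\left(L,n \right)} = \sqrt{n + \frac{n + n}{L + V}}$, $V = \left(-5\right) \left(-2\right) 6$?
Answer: $-431764614 + \frac{4957 i \sqrt{574959}}{11} \approx -4.3176 \cdot 10^{8} + 3.417 \cdot 10^{5} i$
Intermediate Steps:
$V = 60$ ($V = 10 \cdot 6 = 60$)
$p{\left(L,n \right)} = \sqrt{n + \frac{2 n}{60 + L}}$ ($p{\left(L,n \right)} = \sqrt{n + \frac{n + n}{L + 60}} = \sqrt{n + \frac{2 n}{60 + L}}$)
$\left(p{\left(204,-131 \right)} - 14517\right) \left(\left(44 - 74\right)^{2} + 28842\right) = \left(\sqrt{- \frac{131 \left(62 + 204\right)}{60 + 204}} - 14517\right) \left(\left(44 - 74\right)^{2} + 28842\right) = \left(\sqrt{\left(-131\right) \frac{1}{264} \cdot 266} - 14517\right) \left(\left(-30\right)^{2} + 28842\right) = \left(\sqrt{\left(-131\right) \frac{1}{264} \cdot 266} - 14517\right) \left(900 + 28842\right) = \left(\sqrt{- \frac{17423}{132}} - 14517\right) 29742 = \left(\frac{i \sqrt{574959}}{66} - 14517\right) 29742 = \left(-14517 + \frac{i \sqrt{574959}}{66}\right) 29742 = -431764614 + \frac{4957 i \sqrt{574959}}{11}$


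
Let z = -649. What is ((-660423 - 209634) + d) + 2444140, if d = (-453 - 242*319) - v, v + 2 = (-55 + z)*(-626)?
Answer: 1055730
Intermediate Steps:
v = 440702 (v = -2 + (-55 - 649)*(-626) = -2 - 704*(-626) = -2 + 440704 = 440702)
d = -518353 (d = (-453 - 242*319) - 1*440702 = (-453 - 77198) - 440702 = -77651 - 440702 = -518353)
((-660423 - 209634) + d) + 2444140 = ((-660423 - 209634) - 518353) + 2444140 = (-870057 - 518353) + 2444140 = -1388410 + 2444140 = 1055730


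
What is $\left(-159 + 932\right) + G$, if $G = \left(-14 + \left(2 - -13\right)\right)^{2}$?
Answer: $774$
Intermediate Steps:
$G = 1$ ($G = \left(-14 + \left(2 + 13\right)\right)^{2} = \left(-14 + 15\right)^{2} = 1^{2} = 1$)
$\left(-159 + 932\right) + G = \left(-159 + 932\right) + 1 = 773 + 1 = 774$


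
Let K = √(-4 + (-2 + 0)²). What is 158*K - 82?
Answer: -82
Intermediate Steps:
K = 0 (K = √(-4 + (-2)²) = √(-4 + 4) = √0 = 0)
158*K - 82 = 158*0 - 82 = 0 - 82 = -82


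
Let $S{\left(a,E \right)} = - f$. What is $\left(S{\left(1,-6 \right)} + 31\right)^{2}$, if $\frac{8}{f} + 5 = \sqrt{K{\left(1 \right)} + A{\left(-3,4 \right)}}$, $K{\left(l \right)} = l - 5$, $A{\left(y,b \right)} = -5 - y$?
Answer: $\frac{10106 \sqrt{6} + 20803 i}{10 \sqrt{6} + 19 i} \approx 1042.3 + 40.823 i$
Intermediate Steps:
$K{\left(l \right)} = -5 + l$ ($K{\left(l \right)} = l - 5 = -5 + l$)
$f = \frac{8}{-5 + i \sqrt{6}}$ ($f = \frac{8}{-5 + \sqrt{\left(-5 + 1\right) - 2}} = \frac{8}{-5 + \sqrt{-4 + \left(-5 + 3\right)}} = \frac{8}{-5 + \sqrt{-4 - 2}} = \frac{8}{-5 + \sqrt{-6}} = \frac{8}{-5 + i \sqrt{6}} \approx -1.2903 - 0.63213 i$)
$S{\left(a,E \right)} = \frac{40}{31} + \frac{8 i \sqrt{6}}{31}$ ($S{\left(a,E \right)} = - (- \frac{40}{31} - \frac{8 i \sqrt{6}}{31}) = \frac{40}{31} + \frac{8 i \sqrt{6}}{31}$)
$\left(S{\left(1,-6 \right)} + 31\right)^{2} = \left(\left(\frac{40}{31} + \frac{8 i \sqrt{6}}{31}\right) + 31\right)^{2} = \left(\frac{1001}{31} + \frac{8 i \sqrt{6}}{31}\right)^{2}$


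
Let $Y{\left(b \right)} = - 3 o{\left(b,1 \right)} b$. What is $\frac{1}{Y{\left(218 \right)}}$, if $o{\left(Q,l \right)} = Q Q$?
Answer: $- \frac{1}{31080696} \approx -3.2174 \cdot 10^{-8}$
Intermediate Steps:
$o{\left(Q,l \right)} = Q^{2}$
$Y{\left(b \right)} = - 3 b^{3}$ ($Y{\left(b \right)} = - 3 b^{2} b = - 3 b^{3}$)
$\frac{1}{Y{\left(218 \right)}} = \frac{1}{\left(-3\right) 218^{3}} = \frac{1}{\left(-3\right) 10360232} = \frac{1}{-31080696} = - \frac{1}{31080696}$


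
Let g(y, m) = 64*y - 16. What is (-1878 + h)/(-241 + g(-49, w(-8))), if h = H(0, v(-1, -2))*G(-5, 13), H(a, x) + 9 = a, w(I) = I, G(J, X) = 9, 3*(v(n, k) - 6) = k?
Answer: 653/1131 ≈ 0.57736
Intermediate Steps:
v(n, k) = 6 + k/3
g(y, m) = -16 + 64*y
H(a, x) = -9 + a
h = -81 (h = (-9 + 0)*9 = -9*9 = -81)
(-1878 + h)/(-241 + g(-49, w(-8))) = (-1878 - 81)/(-241 + (-16 + 64*(-49))) = -1959/(-241 + (-16 - 3136)) = -1959/(-241 - 3152) = -1959/(-3393) = -1959*(-1/3393) = 653/1131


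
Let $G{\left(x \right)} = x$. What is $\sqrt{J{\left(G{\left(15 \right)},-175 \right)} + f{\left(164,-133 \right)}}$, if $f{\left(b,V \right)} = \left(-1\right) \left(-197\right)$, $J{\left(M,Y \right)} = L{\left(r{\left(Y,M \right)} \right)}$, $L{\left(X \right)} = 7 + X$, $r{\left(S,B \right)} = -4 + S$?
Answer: $5$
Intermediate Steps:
$J{\left(M,Y \right)} = 3 + Y$ ($J{\left(M,Y \right)} = 7 + \left(-4 + Y\right) = 3 + Y$)
$f{\left(b,V \right)} = 197$
$\sqrt{J{\left(G{\left(15 \right)},-175 \right)} + f{\left(164,-133 \right)}} = \sqrt{\left(3 - 175\right) + 197} = \sqrt{-172 + 197} = \sqrt{25} = 5$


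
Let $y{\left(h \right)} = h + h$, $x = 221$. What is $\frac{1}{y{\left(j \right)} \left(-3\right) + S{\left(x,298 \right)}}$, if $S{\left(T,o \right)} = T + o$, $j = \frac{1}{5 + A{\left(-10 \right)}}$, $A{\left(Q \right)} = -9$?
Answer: $\frac{2}{1041} \approx 0.0019212$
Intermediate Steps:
$j = - \frac{1}{4}$ ($j = \frac{1}{5 - 9} = \frac{1}{-4} = - \frac{1}{4} \approx -0.25$)
$y{\left(h \right)} = 2 h$
$\frac{1}{y{\left(j \right)} \left(-3\right) + S{\left(x,298 \right)}} = \frac{1}{2 \left(- \frac{1}{4}\right) \left(-3\right) + \left(221 + 298\right)} = \frac{1}{\left(- \frac{1}{2}\right) \left(-3\right) + 519} = \frac{1}{\frac{3}{2} + 519} = \frac{1}{\frac{1041}{2}} = \frac{2}{1041}$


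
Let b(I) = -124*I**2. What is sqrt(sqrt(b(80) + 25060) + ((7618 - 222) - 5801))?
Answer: sqrt(1595 + 2*I*sqrt(192135)) ≈ 41.322 + 10.608*I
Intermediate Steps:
sqrt(sqrt(b(80) + 25060) + ((7618 - 222) - 5801)) = sqrt(sqrt(-124*80**2 + 25060) + ((7618 - 222) - 5801)) = sqrt(sqrt(-124*6400 + 25060) + (7396 - 5801)) = sqrt(sqrt(-793600 + 25060) + 1595) = sqrt(sqrt(-768540) + 1595) = sqrt(2*I*sqrt(192135) + 1595) = sqrt(1595 + 2*I*sqrt(192135))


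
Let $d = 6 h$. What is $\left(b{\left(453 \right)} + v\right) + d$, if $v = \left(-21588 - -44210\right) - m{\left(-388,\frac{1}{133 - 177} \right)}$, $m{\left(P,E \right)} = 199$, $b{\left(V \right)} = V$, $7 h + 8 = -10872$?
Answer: $\frac{94852}{7} \approx 13550.0$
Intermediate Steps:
$h = - \frac{10880}{7}$ ($h = - \frac{8}{7} + \frac{1}{7} \left(-10872\right) = - \frac{8}{7} - \frac{10872}{7} = - \frac{10880}{7} \approx -1554.3$)
$d = - \frac{65280}{7}$ ($d = 6 \left(- \frac{10880}{7}\right) = - \frac{65280}{7} \approx -9325.7$)
$v = 22423$ ($v = \left(-21588 - -44210\right) - 199 = \left(-21588 + 44210\right) - 199 = 22622 - 199 = 22423$)
$\left(b{\left(453 \right)} + v\right) + d = \left(453 + 22423\right) - \frac{65280}{7} = 22876 - \frac{65280}{7} = \frac{94852}{7}$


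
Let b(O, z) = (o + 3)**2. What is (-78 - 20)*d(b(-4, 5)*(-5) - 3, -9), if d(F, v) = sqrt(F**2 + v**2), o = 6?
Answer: -294*sqrt(18505) ≈ -39994.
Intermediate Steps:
b(O, z) = 81 (b(O, z) = (6 + 3)**2 = 9**2 = 81)
(-78 - 20)*d(b(-4, 5)*(-5) - 3, -9) = (-78 - 20)*sqrt((81*(-5) - 3)**2 + (-9)**2) = -98*sqrt((-405 - 3)**2 + 81) = -98*sqrt((-408)**2 + 81) = -98*sqrt(166464 + 81) = -294*sqrt(18505)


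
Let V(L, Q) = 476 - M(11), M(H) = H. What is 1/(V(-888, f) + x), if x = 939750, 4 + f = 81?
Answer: 1/940215 ≈ 1.0636e-6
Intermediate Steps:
f = 77 (f = -4 + 81 = 77)
V(L, Q) = 465 (V(L, Q) = 476 - 1*11 = 476 - 11 = 465)
1/(V(-888, f) + x) = 1/(465 + 939750) = 1/940215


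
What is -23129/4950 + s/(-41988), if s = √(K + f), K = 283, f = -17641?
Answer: -23129/4950 - I*√17358/41988 ≈ -4.6725 - 0.0031378*I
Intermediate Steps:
s = I*√17358 (s = √(283 - 17641) = √(-17358) = I*√17358 ≈ 131.75*I)
-23129/4950 + s/(-41988) = -23129/4950 + (I*√17358)/(-41988) = -23129*1/4950 + (I*√17358)*(-1/41988) = -23129/4950 - I*√17358/41988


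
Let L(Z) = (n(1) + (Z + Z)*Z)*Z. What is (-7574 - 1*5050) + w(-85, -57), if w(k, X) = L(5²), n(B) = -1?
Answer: 18601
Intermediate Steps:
L(Z) = Z*(-1 + 2*Z²) (L(Z) = (-1 + (Z + Z)*Z)*Z = (-1 + (2*Z)*Z)*Z = (-1 + 2*Z²)*Z = Z*(-1 + 2*Z²))
w(k, X) = 31225 (w(k, X) = -1*5² + 2*(5²)³ = -1*25 + 2*25³ = -25 + 2*15625 = -25 + 31250 = 31225)
(-7574 - 1*5050) + w(-85, -57) = (-7574 - 1*5050) + 31225 = (-7574 - 5050) + 31225 = -12624 + 31225 = 18601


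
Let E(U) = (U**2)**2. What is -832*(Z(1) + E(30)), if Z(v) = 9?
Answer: -673927488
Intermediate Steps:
E(U) = U**4
-832*(Z(1) + E(30)) = -832*(9 + 30**4) = -832*(9 + 810000) = -832*810009 = -673927488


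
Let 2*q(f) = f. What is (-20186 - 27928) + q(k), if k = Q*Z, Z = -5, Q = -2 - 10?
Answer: -48084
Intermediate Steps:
Q = -12
k = 60 (k = -12*(-5) = 60)
q(f) = f/2
(-20186 - 27928) + q(k) = (-20186 - 27928) + (½)*60 = -48114 + 30 = -48084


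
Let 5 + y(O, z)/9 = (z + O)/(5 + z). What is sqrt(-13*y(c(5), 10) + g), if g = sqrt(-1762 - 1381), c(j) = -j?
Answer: sqrt(546 + I*sqrt(3143)) ≈ 23.397 + 1.1981*I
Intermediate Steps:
y(O, z) = -45 + 9*(O + z)/(5 + z) (y(O, z) = -45 + 9*((z + O)/(5 + z)) = -45 + 9*((O + z)/(5 + z)) = -45 + 9*(O + z)/(5 + z))
g = I*sqrt(3143) (g = sqrt(-3143) = I*sqrt(3143) ≈ 56.062*I)
sqrt(-13*y(c(5), 10) + g) = sqrt(-117*(-25 - 1*5 - 4*10)/(5 + 10) + I*sqrt(3143)) = sqrt(-117*(-25 - 5 - 40)/15 + I*sqrt(3143)) = sqrt(-117*(-70)/15 + I*sqrt(3143)) = sqrt(-13*(-42) + I*sqrt(3143)) = sqrt(546 + I*sqrt(3143))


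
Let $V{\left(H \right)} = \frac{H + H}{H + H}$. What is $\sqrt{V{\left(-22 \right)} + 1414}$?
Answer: $\sqrt{1415} \approx 37.616$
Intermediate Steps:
$V{\left(H \right)} = 1$ ($V{\left(H \right)} = \frac{2 H}{2 H} = 2 H \frac{1}{2 H} = 1$)
$\sqrt{V{\left(-22 \right)} + 1414} = \sqrt{1 + 1414} = \sqrt{1415}$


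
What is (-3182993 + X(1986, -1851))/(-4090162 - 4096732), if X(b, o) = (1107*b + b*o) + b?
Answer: 4658591/8186894 ≈ 0.56903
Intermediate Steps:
X(b, o) = 1108*b + b*o
(-3182993 + X(1986, -1851))/(-4090162 - 4096732) = (-3182993 + 1986*(1108 - 1851))/(-4090162 - 4096732) = (-3182993 + 1986*(-743))/(-8186894) = (-3182993 - 1475598)*(-1/8186894) = -4658591*(-1/8186894) = 4658591/8186894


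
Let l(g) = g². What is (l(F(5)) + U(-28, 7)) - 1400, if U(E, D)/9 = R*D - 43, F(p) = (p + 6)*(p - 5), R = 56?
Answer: 1741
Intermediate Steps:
F(p) = (-5 + p)*(6 + p) (F(p) = (6 + p)*(-5 + p) = (-5 + p)*(6 + p))
U(E, D) = -387 + 504*D (U(E, D) = 9*(56*D - 43) = 9*(-43 + 56*D) = -387 + 504*D)
(l(F(5)) + U(-28, 7)) - 1400 = ((-30 + 5 + 5²)² + (-387 + 504*7)) - 1400 = ((-30 + 5 + 25)² + (-387 + 3528)) - 1400 = (0² + 3141) - 1400 = (0 + 3141) - 1400 = 3141 - 1400 = 1741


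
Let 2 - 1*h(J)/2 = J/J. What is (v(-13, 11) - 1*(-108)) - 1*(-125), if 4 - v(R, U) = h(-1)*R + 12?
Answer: 251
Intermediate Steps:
h(J) = 2 (h(J) = 4 - 2*J/J = 4 - 2*1 = 4 - 2 = 2)
v(R, U) = -8 - 2*R (v(R, U) = 4 - (2*R + 12) = 4 - (12 + 2*R) = 4 + (-12 - 2*R) = -8 - 2*R)
(v(-13, 11) - 1*(-108)) - 1*(-125) = ((-8 - 2*(-13)) - 1*(-108)) - 1*(-125) = ((-8 + 26) + 108) + 125 = (18 + 108) + 125 = 126 + 125 = 251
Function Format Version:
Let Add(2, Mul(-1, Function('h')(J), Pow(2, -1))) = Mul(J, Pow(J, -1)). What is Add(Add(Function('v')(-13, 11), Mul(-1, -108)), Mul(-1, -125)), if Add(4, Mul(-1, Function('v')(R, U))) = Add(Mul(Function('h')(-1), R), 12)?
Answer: 251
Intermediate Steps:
Function('h')(J) = 2 (Function('h')(J) = Add(4, Mul(-2, Mul(J, Pow(J, -1)))) = Add(4, Mul(-2, 1)) = Add(4, -2) = 2)
Function('v')(R, U) = Add(-8, Mul(-2, R)) (Function('v')(R, U) = Add(4, Mul(-1, Add(Mul(2, R), 12))) = Add(4, Mul(-1, Add(12, Mul(2, R)))) = Add(4, Add(-12, Mul(-2, R))) = Add(-8, Mul(-2, R)))
Add(Add(Function('v')(-13, 11), Mul(-1, -108)), Mul(-1, -125)) = Add(Add(Add(-8, Mul(-2, -13)), Mul(-1, -108)), Mul(-1, -125)) = Add(Add(Add(-8, 26), 108), 125) = Add(Add(18, 108), 125) = Add(126, 125) = 251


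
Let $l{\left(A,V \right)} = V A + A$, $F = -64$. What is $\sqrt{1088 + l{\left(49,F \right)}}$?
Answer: $i \sqrt{1999} \approx 44.71 i$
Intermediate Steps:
$l{\left(A,V \right)} = A + A V$ ($l{\left(A,V \right)} = A V + A = A + A V$)
$\sqrt{1088 + l{\left(49,F \right)}} = \sqrt{1088 + 49 \left(1 - 64\right)} = \sqrt{1088 + 49 \left(-63\right)} = \sqrt{1088 - 3087} = \sqrt{-1999} = i \sqrt{1999}$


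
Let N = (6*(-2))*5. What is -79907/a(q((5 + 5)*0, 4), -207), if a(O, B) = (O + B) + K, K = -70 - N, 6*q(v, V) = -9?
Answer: 159814/437 ≈ 365.71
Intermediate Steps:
N = -60 (N = -12*5 = -60)
q(v, V) = -3/2 (q(v, V) = (⅙)*(-9) = -3/2)
K = -10 (K = -70 - 1*(-60) = -70 + 60 = -10)
a(O, B) = -10 + B + O (a(O, B) = (O + B) - 10 = (B + O) - 10 = -10 + B + O)
-79907/a(q((5 + 5)*0, 4), -207) = -79907/(-10 - 207 - 3/2) = -79907/(-437/2) = -79907*(-2/437) = 159814/437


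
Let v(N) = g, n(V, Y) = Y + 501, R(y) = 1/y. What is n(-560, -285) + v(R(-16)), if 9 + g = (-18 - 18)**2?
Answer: 1503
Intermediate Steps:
n(V, Y) = 501 + Y
g = 1287 (g = -9 + (-18 - 18)**2 = -9 + (-36)**2 = -9 + 1296 = 1287)
v(N) = 1287
n(-560, -285) + v(R(-16)) = (501 - 285) + 1287 = 216 + 1287 = 1503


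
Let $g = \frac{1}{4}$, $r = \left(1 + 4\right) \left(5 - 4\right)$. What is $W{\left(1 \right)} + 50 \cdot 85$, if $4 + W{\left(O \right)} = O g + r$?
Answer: $\frac{17005}{4} \approx 4251.3$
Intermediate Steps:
$r = 5$ ($r = 5 \cdot 1 = 5$)
$g = \frac{1}{4} \approx 0.25$
$W{\left(O \right)} = 1 + \frac{O}{4}$ ($W{\left(O \right)} = -4 + \left(O \frac{1}{4} + 5\right) = -4 + \left(\frac{O}{4} + 5\right) = -4 + \left(5 + \frac{O}{4}\right) = 1 + \frac{O}{4}$)
$W{\left(1 \right)} + 50 \cdot 85 = \left(1 + \frac{1}{4} \cdot 1\right) + 50 \cdot 85 = \left(1 + \frac{1}{4}\right) + 4250 = \frac{5}{4} + 4250 = \frac{17005}{4}$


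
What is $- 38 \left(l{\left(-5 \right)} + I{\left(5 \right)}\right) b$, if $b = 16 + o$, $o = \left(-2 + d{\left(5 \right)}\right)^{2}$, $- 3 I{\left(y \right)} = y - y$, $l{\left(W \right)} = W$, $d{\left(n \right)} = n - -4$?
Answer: $12350$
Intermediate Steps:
$d{\left(n \right)} = 4 + n$ ($d{\left(n \right)} = n + 4 = 4 + n$)
$I{\left(y \right)} = 0$ ($I{\left(y \right)} = - \frac{y - y}{3} = \left(- \frac{1}{3}\right) 0 = 0$)
$o = 49$ ($o = \left(-2 + \left(4 + 5\right)\right)^{2} = \left(-2 + 9\right)^{2} = 7^{2} = 49$)
$b = 65$ ($b = 16 + 49 = 65$)
$- 38 \left(l{\left(-5 \right)} + I{\left(5 \right)}\right) b = - 38 \left(-5 + 0\right) 65 = \left(-38\right) \left(-5\right) 65 = 190 \cdot 65 = 12350$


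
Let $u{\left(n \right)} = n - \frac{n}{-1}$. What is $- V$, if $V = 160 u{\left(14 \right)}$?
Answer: $-4480$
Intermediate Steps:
$u{\left(n \right)} = 2 n$ ($u{\left(n \right)} = n - n \left(-1\right) = n - - n = n + n = 2 n$)
$V = 4480$ ($V = 160 \cdot 2 \cdot 14 = 160 \cdot 28 = 4480$)
$- V = \left(-1\right) 4480 = -4480$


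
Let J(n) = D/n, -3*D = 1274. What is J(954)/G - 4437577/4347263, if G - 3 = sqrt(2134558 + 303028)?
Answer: -5159675526746602/5054668019935227 - 637*sqrt(2437586)/3488172687 ≈ -1.0211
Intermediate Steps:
D = -1274/3 (D = -1/3*1274 = -1274/3 ≈ -424.67)
J(n) = -1274/(3*n)
G = 3 + sqrt(2437586) (G = 3 + sqrt(2134558 + 303028) = 3 + sqrt(2437586) ≈ 1564.3)
J(954)/G - 4437577/4347263 = (-1274/3/954)/(3 + sqrt(2437586)) - 4437577/4347263 = (-1274/3*1/954)/(3 + sqrt(2437586)) - 4437577*1/4347263 = -637/(1431*(3 + sqrt(2437586))) - 4437577/4347263 = -4437577/4347263 - 637/(1431*(3 + sqrt(2437586)))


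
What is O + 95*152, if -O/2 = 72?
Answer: 14296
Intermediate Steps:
O = -144 (O = -2*72 = -144)
O + 95*152 = -144 + 95*152 = -144 + 14440 = 14296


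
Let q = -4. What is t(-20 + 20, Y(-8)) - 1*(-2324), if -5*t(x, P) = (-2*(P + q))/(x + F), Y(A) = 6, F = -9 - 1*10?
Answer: 220776/95 ≈ 2324.0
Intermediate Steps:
F = -19 (F = -9 - 10 = -19)
t(x, P) = -(8 - 2*P)/(5*(-19 + x)) (t(x, P) = -(-2*(P - 4))/(5*(x - 19)) = -(-2*(-4 + P))/(5*(-19 + x)) = -(8 - 2*P)/(5*(-19 + x)))
t(-20 + 20, Y(-8)) - 1*(-2324) = 2*(-4 + 6)/(5*(-19 + (-20 + 20))) - 1*(-2324) = (⅖)*2/(-19 + 0) + 2324 = (⅖)*2/(-19) + 2324 = (⅖)*(-1/19)*2 + 2324 = -4/95 + 2324 = 220776/95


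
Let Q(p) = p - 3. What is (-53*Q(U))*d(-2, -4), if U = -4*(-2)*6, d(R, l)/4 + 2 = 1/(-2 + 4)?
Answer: 14310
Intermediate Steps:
d(R, l) = -6 (d(R, l) = -8 + 4/(-2 + 4) = -8 + 4/2 = -8 + 4*(1/2) = -8 + 2 = -6)
U = 48 (U = 8*6 = 48)
Q(p) = -3 + p
(-53*Q(U))*d(-2, -4) = -53*(-3 + 48)*(-6) = -53*45*(-6) = -2385*(-6) = 14310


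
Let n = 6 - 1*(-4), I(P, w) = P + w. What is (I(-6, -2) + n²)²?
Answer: 8464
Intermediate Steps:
n = 10 (n = 6 + 4 = 10)
(I(-6, -2) + n²)² = ((-6 - 2) + 10²)² = (-8 + 100)² = 92² = 8464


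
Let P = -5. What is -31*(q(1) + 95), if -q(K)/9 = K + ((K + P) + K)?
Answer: -3503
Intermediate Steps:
q(K) = 45 - 27*K (q(K) = -9*(K + ((K - 5) + K)) = -9*(K + ((-5 + K) + K)) = -9*(K + (-5 + 2*K)) = -9*(-5 + 3*K) = 45 - 27*K)
-31*(q(1) + 95) = -31*((45 - 27*1) + 95) = -31*((45 - 27) + 95) = -31*(18 + 95) = -31*113 = -3503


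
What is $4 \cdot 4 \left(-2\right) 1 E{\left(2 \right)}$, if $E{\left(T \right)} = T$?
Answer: $-64$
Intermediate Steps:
$4 \cdot 4 \left(-2\right) 1 E{\left(2 \right)} = 4 \cdot 4 \left(-2\right) 1 \cdot 2 = 16 \left(-2\right) 1 \cdot 2 = \left(-32\right) 1 \cdot 2 = \left(-32\right) 2 = -64$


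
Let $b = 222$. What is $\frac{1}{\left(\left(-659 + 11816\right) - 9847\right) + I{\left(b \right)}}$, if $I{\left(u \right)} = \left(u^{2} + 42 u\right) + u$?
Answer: $\frac{1}{60140} \approx 1.6628 \cdot 10^{-5}$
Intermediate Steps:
$I{\left(u \right)} = u^{2} + 43 u$
$\frac{1}{\left(\left(-659 + 11816\right) - 9847\right) + I{\left(b \right)}} = \frac{1}{\left(\left(-659 + 11816\right) - 9847\right) + 222 \left(43 + 222\right)} = \frac{1}{\left(11157 - 9847\right) + 222 \cdot 265} = \frac{1}{1310 + 58830} = \frac{1}{60140}$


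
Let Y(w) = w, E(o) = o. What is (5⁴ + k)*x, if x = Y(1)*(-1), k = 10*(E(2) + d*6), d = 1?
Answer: -705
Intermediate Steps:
k = 80 (k = 10*(2 + 1*6) = 10*(2 + 6) = 10*8 = 80)
x = -1 (x = 1*(-1) = -1)
(5⁴ + k)*x = (5⁴ + 80)*(-1) = (625 + 80)*(-1) = 705*(-1) = -705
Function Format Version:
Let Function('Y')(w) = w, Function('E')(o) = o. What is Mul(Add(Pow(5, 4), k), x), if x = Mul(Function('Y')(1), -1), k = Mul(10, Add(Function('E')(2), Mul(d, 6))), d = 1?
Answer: -705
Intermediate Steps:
k = 80 (k = Mul(10, Add(2, Mul(1, 6))) = Mul(10, Add(2, 6)) = Mul(10, 8) = 80)
x = -1 (x = Mul(1, -1) = -1)
Mul(Add(Pow(5, 4), k), x) = Mul(Add(Pow(5, 4), 80), -1) = Mul(Add(625, 80), -1) = Mul(705, -1) = -705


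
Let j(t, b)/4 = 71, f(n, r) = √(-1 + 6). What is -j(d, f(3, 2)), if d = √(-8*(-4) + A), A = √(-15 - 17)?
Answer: -284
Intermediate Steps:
A = 4*I*√2 (A = √(-32) = 4*I*√2 ≈ 5.6569*I)
f(n, r) = √5
d = √(32 + 4*I*√2) (d = √(-8*(-4) + 4*I*√2) = √(32 + 4*I*√2) ≈ 5.6787 + 0.49807*I)
j(t, b) = 284 (j(t, b) = 4*71 = 284)
-j(d, f(3, 2)) = -1*284 = -284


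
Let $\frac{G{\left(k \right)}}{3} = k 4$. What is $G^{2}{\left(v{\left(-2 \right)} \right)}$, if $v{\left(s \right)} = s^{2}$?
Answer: $2304$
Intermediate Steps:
$G{\left(k \right)} = 12 k$ ($G{\left(k \right)} = 3 k 4 = 3 \cdot 4 k = 12 k$)
$G^{2}{\left(v{\left(-2 \right)} \right)} = \left(12 \left(-2\right)^{2}\right)^{2} = \left(12 \cdot 4\right)^{2} = 48^{2} = 2304$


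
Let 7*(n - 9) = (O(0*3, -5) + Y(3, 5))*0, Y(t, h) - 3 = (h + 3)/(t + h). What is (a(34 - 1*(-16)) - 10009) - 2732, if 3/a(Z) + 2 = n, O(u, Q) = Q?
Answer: -89184/7 ≈ -12741.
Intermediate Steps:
Y(t, h) = 3 + (3 + h)/(h + t) (Y(t, h) = 3 + (h + 3)/(t + h) = 3 + (3 + h)/(h + t))
n = 9 (n = 9 + ((-5 + (3 + 3*3 + 4*5)/(5 + 3))*0)/7 = 9 + ((-5 + (3 + 9 + 20)/8)*0)/7 = 9 + ((-5 + (⅛)*32)*0)/7 = 9 + ((-5 + 4)*0)/7 = 9 + (-1*0)/7 = 9 + (⅐)*0 = 9 + 0 = 9)
a(Z) = 3/7 (a(Z) = 3/(-2 + 9) = 3/7)
(a(34 - 1*(-16)) - 10009) - 2732 = (3/7 - 10009) - 2732 = -70060/7 - 2732 = -89184/7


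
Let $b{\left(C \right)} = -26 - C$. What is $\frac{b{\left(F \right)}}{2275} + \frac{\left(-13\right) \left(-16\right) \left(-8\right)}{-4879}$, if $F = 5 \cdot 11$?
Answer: $\frac{484343}{1585675} \approx 0.30545$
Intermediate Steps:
$F = 55$
$\frac{b{\left(F \right)}}{2275} + \frac{\left(-13\right) \left(-16\right) \left(-8\right)}{-4879} = \frac{-26 - 55}{2275} + \frac{\left(-13\right) \left(-16\right) \left(-8\right)}{-4879} = \left(-26 - 55\right) \frac{1}{2275} + 208 \left(-8\right) \left(- \frac{1}{4879}\right) = \left(-81\right) \frac{1}{2275} - - \frac{1664}{4879} = - \frac{81}{2275} + \frac{1664}{4879} = \frac{484343}{1585675}$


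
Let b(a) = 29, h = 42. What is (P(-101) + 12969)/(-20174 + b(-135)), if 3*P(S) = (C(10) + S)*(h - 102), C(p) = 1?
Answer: -14969/20145 ≈ -0.74306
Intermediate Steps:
P(S) = -20 - 20*S (P(S) = ((1 + S)*(42 - 102))/3 = ((1 + S)*(-60))/3 = (-60 - 60*S)/3 = -20 - 20*S)
(P(-101) + 12969)/(-20174 + b(-135)) = ((-20 - 20*(-101)) + 12969)/(-20174 + 29) = ((-20 + 2020) + 12969)/(-20145) = (2000 + 12969)*(-1/20145) = 14969*(-1/20145) = -14969/20145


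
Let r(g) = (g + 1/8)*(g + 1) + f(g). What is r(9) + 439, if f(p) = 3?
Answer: 2133/4 ≈ 533.25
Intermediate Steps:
r(g) = 3 + (1 + g)*(⅛ + g) (r(g) = (g + 1/8)*(g + 1) + 3 = (g + ⅛)*(1 + g) + 3 = (⅛ + g)*(1 + g) + 3 = (1 + g)*(⅛ + g) + 3 = 3 + (1 + g)*(⅛ + g))
r(9) + 439 = (25/8 + 9² + (9/8)*9) + 439 = (25/8 + 81 + 81/8) + 439 = 377/4 + 439 = 2133/4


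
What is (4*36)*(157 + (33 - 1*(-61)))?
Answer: 36144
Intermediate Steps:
(4*36)*(157 + (33 - 1*(-61))) = 144*(157 + (33 + 61)) = 144*(157 + 94) = 144*251 = 36144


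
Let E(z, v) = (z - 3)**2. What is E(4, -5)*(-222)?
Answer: -222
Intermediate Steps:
E(z, v) = (-3 + z)**2
E(4, -5)*(-222) = (-3 + 4)**2*(-222) = 1**2*(-222) = 1*(-222) = -222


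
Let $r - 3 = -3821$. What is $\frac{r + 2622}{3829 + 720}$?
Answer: $- \frac{1196}{4549} \approx -0.26292$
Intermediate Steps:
$r = -3818$ ($r = 3 - 3821 = -3818$)
$\frac{r + 2622}{3829 + 720} = \frac{-3818 + 2622}{3829 + 720} = - \frac{1196}{4549}$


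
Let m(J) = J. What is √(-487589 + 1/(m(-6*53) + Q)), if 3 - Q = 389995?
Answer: 3*I*√8253359197543690/390310 ≈ 698.28*I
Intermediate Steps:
Q = -389992 (Q = 3 - 1*389995 = 3 - 389995 = -389992)
√(-487589 + 1/(m(-6*53) + Q)) = √(-487589 + 1/(-6*53 - 389992)) = √(-487589 + 1/(-318 - 389992)) = √(-487589 + 1/(-390310)) = √(-487589 - 1/390310) = √(-190310862591/390310) = 3*I*√8253359197543690/390310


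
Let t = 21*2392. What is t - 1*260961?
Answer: -210729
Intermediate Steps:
t = 50232
t - 1*260961 = 50232 - 1*260961 = 50232 - 260961 = -210729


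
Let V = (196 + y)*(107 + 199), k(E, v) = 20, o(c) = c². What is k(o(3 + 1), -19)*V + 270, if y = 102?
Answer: 1824030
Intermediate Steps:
V = 91188 (V = (196 + 102)*(107 + 199) = 298*306 = 91188)
k(o(3 + 1), -19)*V + 270 = 20*91188 + 270 = 1823760 + 270 = 1824030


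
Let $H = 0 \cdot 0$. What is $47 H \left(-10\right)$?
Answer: $0$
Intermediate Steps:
$H = 0$
$47 H \left(-10\right) = 47 \cdot 0 \left(-10\right) = 0 \left(-10\right) = 0$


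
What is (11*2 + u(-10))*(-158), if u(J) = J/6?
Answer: -9638/3 ≈ -3212.7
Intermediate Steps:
u(J) = J/6 (u(J) = J*(⅙) = J/6)
(11*2 + u(-10))*(-158) = (11*2 + (⅙)*(-10))*(-158) = (22 - 5/3)*(-158) = (61/3)*(-158) = -9638/3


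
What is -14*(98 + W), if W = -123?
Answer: 350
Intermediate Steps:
-14*(98 + W) = -14*(98 - 123) = -14*(-25) = 350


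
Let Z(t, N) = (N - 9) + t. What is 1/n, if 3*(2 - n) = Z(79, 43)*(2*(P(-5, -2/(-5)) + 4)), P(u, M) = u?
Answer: 3/232 ≈ 0.012931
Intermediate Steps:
Z(t, N) = -9 + N + t (Z(t, N) = (-9 + N) + t = -9 + N + t)
n = 232/3 (n = 2 - (-9 + 43 + 79)*2*(-5 + 4)/3 = 2 - 113*2*(-1)/3 = 2 - 113*(-2)/3 = 2 - ⅓*(-226) = 2 + 226/3 = 232/3 ≈ 77.333)
1/n = 1/(232/3) = 3/232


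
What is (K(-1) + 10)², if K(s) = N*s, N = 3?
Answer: 49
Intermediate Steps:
K(s) = 3*s
(K(-1) + 10)² = (3*(-1) + 10)² = (-3 + 10)² = 7² = 49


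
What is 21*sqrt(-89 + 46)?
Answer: 21*I*sqrt(43) ≈ 137.71*I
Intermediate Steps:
21*sqrt(-89 + 46) = 21*sqrt(-43) = 21*(I*sqrt(43)) = 21*I*sqrt(43)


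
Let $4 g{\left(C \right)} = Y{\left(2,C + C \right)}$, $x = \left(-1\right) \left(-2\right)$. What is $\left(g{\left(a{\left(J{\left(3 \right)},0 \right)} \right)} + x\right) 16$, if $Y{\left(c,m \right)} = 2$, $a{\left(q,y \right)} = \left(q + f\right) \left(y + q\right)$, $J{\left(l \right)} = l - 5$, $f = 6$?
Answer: $40$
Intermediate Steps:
$J{\left(l \right)} = -5 + l$ ($J{\left(l \right)} = l - 5 = -5 + l$)
$a{\left(q,y \right)} = \left(6 + q\right) \left(q + y\right)$ ($a{\left(q,y \right)} = \left(q + 6\right) \left(y + q\right) = \left(6 + q\right) \left(q + y\right)$)
$x = 2$
$g{\left(C \right)} = \frac{1}{2}$ ($g{\left(C \right)} = \frac{1}{4} \cdot 2 = \frac{1}{2}$)
$\left(g{\left(a{\left(J{\left(3 \right)},0 \right)} \right)} + x\right) 16 = \left(\frac{1}{2} + 2\right) 16 = \frac{5}{2} \cdot 16 = 40$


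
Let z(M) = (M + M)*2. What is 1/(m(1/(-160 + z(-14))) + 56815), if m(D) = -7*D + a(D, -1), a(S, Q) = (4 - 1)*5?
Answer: 216/12275287 ≈ 1.7596e-5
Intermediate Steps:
z(M) = 4*M (z(M) = (2*M)*2 = 4*M)
a(S, Q) = 15 (a(S, Q) = 3*5 = 15)
m(D) = 15 - 7*D (m(D) = -7*D + 15 = 15 - 7*D)
1/(m(1/(-160 + z(-14))) + 56815) = 1/((15 - 7/(-160 + 4*(-14))) + 56815) = 1/((15 - 7/(-160 - 56)) + 56815) = 1/((15 - 7/(-216)) + 56815) = 1/((15 - 7*(-1/216)) + 56815) = 1/((15 + 7/216) + 56815) = 1/(3247/216 + 56815) = 1/(12275287/216) = 216/12275287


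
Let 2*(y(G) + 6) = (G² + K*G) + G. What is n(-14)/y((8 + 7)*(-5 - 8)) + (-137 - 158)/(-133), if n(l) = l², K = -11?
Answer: 1691603/759297 ≈ 2.2279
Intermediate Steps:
y(G) = -6 + G²/2 - 5*G (y(G) = -6 + ((G² - 11*G) + G)/2 = -6 + (G² - 10*G)/2 = -6 + (G²/2 - 5*G) = -6 + G²/2 - 5*G)
n(-14)/y((8 + 7)*(-5 - 8)) + (-137 - 158)/(-133) = (-14)²/(-6 + ((8 + 7)*(-5 - 8))²/2 - 5*(8 + 7)*(-5 - 8)) + (-137 - 158)/(-133) = 196/(-6 + (15*(-13))²/2 - 75*(-13)) - 295*(-1/133) = 196/(-6 + (½)*(-195)² - 5*(-195)) + 295/133 = 196/(-6 + (½)*38025 + 975) + 295/133 = 196/(-6 + 38025/2 + 975) + 295/133 = 196/(39963/2) + 295/133 = 196*(2/39963) + 295/133 = 56/5709 + 295/133 = 1691603/759297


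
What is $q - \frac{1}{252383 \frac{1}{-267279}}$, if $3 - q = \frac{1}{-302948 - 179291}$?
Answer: $\frac{494019386675}{121708925537} \approx 4.059$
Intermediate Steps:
$q = \frac{1446718}{482239}$ ($q = 3 - \frac{1}{-302948 - 179291} = 3 - \frac{1}{-482239} = 3 - - \frac{1}{482239} = 3 + \frac{1}{482239} = \frac{1446718}{482239} \approx 3.0$)
$q - \frac{1}{252383 \frac{1}{-267279}} = \frac{1446718}{482239} - \frac{1}{252383 \frac{1}{-267279}} = \frac{1446718}{482239} - \frac{1}{252383 \left(- \frac{1}{267279}\right)} = \frac{1446718}{482239} - \frac{1}{- \frac{252383}{267279}} = \frac{1446718}{482239} - - \frac{267279}{252383} = \frac{1446718}{482239} + \frac{267279}{252383} = \frac{494019386675}{121708925537}$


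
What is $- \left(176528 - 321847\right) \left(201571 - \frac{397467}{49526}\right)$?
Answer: $\frac{1450662594368401}{49526} \approx 2.9291 \cdot 10^{10}$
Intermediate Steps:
$- \left(176528 - 321847\right) \left(201571 - \frac{397467}{49526}\right) = - \left(-145319\right) \left(201571 - \frac{397467}{49526}\right) = - \frac{\left(-145319\right) 9982607879}{49526} = \left(-1\right) \left(- \frac{1450662594368401}{49526}\right) = \frac{1450662594368401}{49526}$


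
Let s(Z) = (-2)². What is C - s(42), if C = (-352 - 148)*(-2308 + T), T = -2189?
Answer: 2248496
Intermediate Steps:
C = 2248500 (C = (-352 - 148)*(-2308 - 2189) = -500*(-4497) = 2248500)
s(Z) = 4
C - s(42) = 2248500 - 1*4 = 2248500 - 4 = 2248496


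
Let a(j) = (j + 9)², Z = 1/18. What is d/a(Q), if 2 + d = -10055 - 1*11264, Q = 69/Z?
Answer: -2369/173889 ≈ -0.013624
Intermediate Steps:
Z = 1/18 ≈ 0.055556
Q = 1242 (Q = 69/(1/18) = 69*18 = 1242)
d = -21321 (d = -2 + (-10055 - 1*11264) = -2 + (-10055 - 11264) = -2 - 21319 = -21321)
a(j) = (9 + j)²
d/a(Q) = -21321/(9 + 1242)² = -21321/(1251²) = -21321/1565001 = -21321*1/1565001 = -2369/173889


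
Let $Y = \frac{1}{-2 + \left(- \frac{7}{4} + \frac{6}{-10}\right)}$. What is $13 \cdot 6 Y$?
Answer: $- \frac{520}{29} \approx -17.931$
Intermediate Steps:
$Y = - \frac{20}{87}$ ($Y = \frac{1}{-2 + \left(\left(-7\right) \frac{1}{4} + 6 \left(- \frac{1}{10}\right)\right)} = \frac{1}{-2 - \frac{47}{20}} = \frac{1}{- \frac{87}{20}} = - \frac{20}{87} \approx -0.22989$)
$13 \cdot 6 Y = 13 \cdot 6 \left(- \frac{20}{87}\right) = 78 \left(- \frac{20}{87}\right) = - \frac{520}{29}$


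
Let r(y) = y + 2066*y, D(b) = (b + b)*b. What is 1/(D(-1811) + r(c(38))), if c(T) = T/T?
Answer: 1/6561509 ≈ 1.5240e-7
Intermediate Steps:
c(T) = 1
D(b) = 2*b² (D(b) = (2*b)*b = 2*b²)
r(y) = 2067*y
1/(D(-1811) + r(c(38))) = 1/(2*(-1811)² + 2067*1) = 1/(2*3279721 + 2067) = 1/(6559442 + 2067) = 1/6561509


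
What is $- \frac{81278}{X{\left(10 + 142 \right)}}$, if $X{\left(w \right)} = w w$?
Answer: $- \frac{40639}{11552} \approx -3.5179$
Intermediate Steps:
$X{\left(w \right)} = w^{2}$
$- \frac{81278}{X{\left(10 + 142 \right)}} = - \frac{81278}{\left(10 + 142\right)^{2}} = - \frac{81278}{152^{2}} = - \frac{81278}{23104} = \left(-81278\right) \frac{1}{23104} = - \frac{40639}{11552}$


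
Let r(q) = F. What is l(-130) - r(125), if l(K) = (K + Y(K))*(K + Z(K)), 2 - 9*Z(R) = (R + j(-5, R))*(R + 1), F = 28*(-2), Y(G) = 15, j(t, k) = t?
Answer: 2137549/9 ≈ 2.3751e+5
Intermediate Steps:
F = -56
r(q) = -56
Z(R) = 2/9 - (1 + R)*(-5 + R)/9 (Z(R) = 2/9 - (R - 5)*(R + 1)/9 = 2/9 - (-5 + R)*(1 + R)/9 = 2/9 - (1 + R)*(-5 + R)/9)
l(K) = (15 + K)*(7/9 - K²/9 + 13*K/9) (l(K) = (K + 15)*(K + (7/9 - K²/9 + 4*K/9)) = (15 + K)*(7/9 - K²/9 + 13*K/9))
l(-130) - r(125) = (35/3 - 2/9*(-130)² - ⅑*(-130)³ + (202/9)*(-130)) - 1*(-56) = (35/3 - 2/9*16900 - ⅑*(-2197000) - 26260/9) + 56 = (35/3 - 33800/9 + 2197000/9 - 26260/9) + 56 = 2137045/9 + 56 = 2137549/9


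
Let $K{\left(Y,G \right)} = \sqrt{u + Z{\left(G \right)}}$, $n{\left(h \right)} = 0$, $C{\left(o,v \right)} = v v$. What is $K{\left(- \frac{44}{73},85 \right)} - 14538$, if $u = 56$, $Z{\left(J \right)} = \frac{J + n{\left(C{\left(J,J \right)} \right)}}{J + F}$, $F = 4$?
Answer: $-14538 + \frac{\sqrt{451141}}{89} \approx -14530.0$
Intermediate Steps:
$C{\left(o,v \right)} = v^{2}$
$Z{\left(J \right)} = \frac{J}{4 + J}$ ($Z{\left(J \right)} = \frac{J + 0}{J + 4} = \frac{J}{4 + J}$)
$K{\left(Y,G \right)} = \sqrt{56 + \frac{G}{4 + G}}$
$K{\left(- \frac{44}{73},85 \right)} - 14538 = \sqrt{\frac{224 + 57 \cdot 85}{4 + 85}} - 14538 = \sqrt{\frac{224 + 4845}{89}} - 14538 = \sqrt{\frac{1}{89} \cdot 5069} - 14538 = \sqrt{\frac{5069}{89}} - 14538 = \frac{\sqrt{451141}}{89} - 14538 = -14538 + \frac{\sqrt{451141}}{89}$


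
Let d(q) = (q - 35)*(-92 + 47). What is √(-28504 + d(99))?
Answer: 2*I*√7846 ≈ 177.16*I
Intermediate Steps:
d(q) = 1575 - 45*q (d(q) = (-35 + q)*(-45) = 1575 - 45*q)
√(-28504 + d(99)) = √(-28504 + (1575 - 45*99)) = √(-28504 + (1575 - 4455)) = √(-28504 - 2880) = √(-31384) = 2*I*√7846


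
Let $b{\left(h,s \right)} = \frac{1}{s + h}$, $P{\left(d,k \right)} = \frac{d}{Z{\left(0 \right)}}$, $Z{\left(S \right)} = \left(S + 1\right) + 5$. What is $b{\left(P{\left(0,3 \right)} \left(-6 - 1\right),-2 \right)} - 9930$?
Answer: $- \frac{19861}{2} \approx -9930.5$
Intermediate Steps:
$Z{\left(S \right)} = 6 + S$ ($Z{\left(S \right)} = \left(1 + S\right) + 5 = 6 + S$)
$P{\left(d,k \right)} = \frac{d}{6}$ ($P{\left(d,k \right)} = \frac{d}{6 + 0} = \frac{d}{6}$)
$b{\left(h,s \right)} = \frac{1}{h + s}$
$b{\left(P{\left(0,3 \right)} \left(-6 - 1\right),-2 \right)} - 9930 = \frac{1}{\frac{1}{6} \cdot 0 \left(-6 - 1\right) - 2} - 9930 = \frac{1}{0 \left(-7\right) - 2} - 9930 = \frac{1}{0 - 2} - 9930 = \frac{1}{-2} - 9930 = - \frac{1}{2} - 9930 = - \frac{19861}{2}$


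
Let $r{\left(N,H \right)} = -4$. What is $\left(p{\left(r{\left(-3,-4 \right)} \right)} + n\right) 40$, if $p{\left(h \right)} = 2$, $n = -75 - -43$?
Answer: $-1200$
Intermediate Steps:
$n = -32$ ($n = -75 + 43 = -32$)
$\left(p{\left(r{\left(-3,-4 \right)} \right)} + n\right) 40 = \left(2 - 32\right) 40 = \left(-30\right) 40 = -1200$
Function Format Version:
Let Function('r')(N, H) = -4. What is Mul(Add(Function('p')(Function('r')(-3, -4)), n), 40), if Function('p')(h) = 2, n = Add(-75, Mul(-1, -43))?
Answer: -1200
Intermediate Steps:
n = -32 (n = Add(-75, 43) = -32)
Mul(Add(Function('p')(Function('r')(-3, -4)), n), 40) = Mul(Add(2, -32), 40) = Mul(-30, 40) = -1200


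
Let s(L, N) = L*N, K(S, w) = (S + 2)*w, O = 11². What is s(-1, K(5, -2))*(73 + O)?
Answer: 2716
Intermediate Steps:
O = 121
K(S, w) = w*(2 + S) (K(S, w) = (2 + S)*w = w*(2 + S))
s(-1, K(5, -2))*(73 + O) = (-(-2)*(2 + 5))*(73 + 121) = -(-2)*7*194 = -1*(-14)*194 = 14*194 = 2716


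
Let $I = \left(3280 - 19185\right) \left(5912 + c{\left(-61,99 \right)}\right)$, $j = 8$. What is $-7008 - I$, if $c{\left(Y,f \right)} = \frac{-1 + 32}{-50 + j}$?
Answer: $\frac{3948487729}{42} \approx 9.4012 \cdot 10^{7}$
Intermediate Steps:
$c{\left(Y,f \right)} = - \frac{31}{42}$ ($c{\left(Y,f \right)} = \frac{-1 + 32}{-50 + 8} = \frac{31}{-42} = 31 \left(- \frac{1}{42}\right) = - \frac{31}{42}$)
$I = - \frac{3948782065}{42}$ ($I = \left(3280 - 19185\right) \left(5912 - \frac{31}{42}\right) = \left(-15905\right) \frac{248273}{42} = - \frac{3948782065}{42} \approx -9.4019 \cdot 10^{7}$)
$-7008 - I = -7008 - - \frac{3948782065}{42} = -7008 + \frac{3948782065}{42} = \frac{3948487729}{42}$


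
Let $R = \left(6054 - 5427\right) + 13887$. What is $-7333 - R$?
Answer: $-21847$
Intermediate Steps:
$R = 14514$ ($R = 627 + 13887 = 14514$)
$-7333 - R = -7333 - 14514 = -21847$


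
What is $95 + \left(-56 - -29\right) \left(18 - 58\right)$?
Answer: $1175$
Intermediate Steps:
$95 + \left(-56 - -29\right) \left(18 - 58\right) = 95 + \left(-56 + 29\right) \left(18 - 58\right) = 95 - -1080 = 95 + 1080 = 1175$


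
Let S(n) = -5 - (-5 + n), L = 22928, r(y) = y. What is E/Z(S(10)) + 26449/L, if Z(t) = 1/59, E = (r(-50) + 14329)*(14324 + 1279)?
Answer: 301386702468673/22928 ≈ 1.3145e+10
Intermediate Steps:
E = 222795237 (E = (-50 + 14329)*(14324 + 1279) = 14279*15603 = 222795237)
S(n) = -n (S(n) = -5 + (5 - n) = -n)
Z(t) = 1/59
E/Z(S(10)) + 26449/L = 222795237/(1/59) + 26449/22928 = 222795237*59 + 26449*(1/22928) = 13144918983 + 26449/22928 = 301386702468673/22928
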